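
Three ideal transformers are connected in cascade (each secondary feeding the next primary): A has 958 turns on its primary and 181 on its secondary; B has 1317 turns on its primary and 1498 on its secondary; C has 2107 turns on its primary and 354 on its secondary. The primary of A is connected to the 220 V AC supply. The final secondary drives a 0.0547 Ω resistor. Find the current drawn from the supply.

I_supply ≈ 5.24 A

After A: V = 220.00 × 181/958 = 41.566 V.
After B: V = 41.566 × 1498/1317 = 47.278 V.
After C: V = 47.278 × 354/2107 = 7.9433 V.
I_load = 7.9433/0.0547 = 145.22 A, so P_out = 7.9433 × 145.22 = 1153.5 W.
All ideal ⇒ P_in = P_out, so I_supply = 1153.5/220 = 5.24 A.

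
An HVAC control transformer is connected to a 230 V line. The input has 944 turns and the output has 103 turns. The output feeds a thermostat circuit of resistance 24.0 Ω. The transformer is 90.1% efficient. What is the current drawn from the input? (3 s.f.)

I_in ≈ 0.127 A

V_out = 230 × 103/944 = 25.095 V.
I_out = V_out/R = 25.095/24.0 = 1.0456 A.
P_out = V_out I_out = 25.095 × 1.0456 = 26.241 W.
P_in = P_out/η = 26.241/0.901 = 29.124 W.
I_in = P_in/V_in = 29.124/230 = 0.127 A.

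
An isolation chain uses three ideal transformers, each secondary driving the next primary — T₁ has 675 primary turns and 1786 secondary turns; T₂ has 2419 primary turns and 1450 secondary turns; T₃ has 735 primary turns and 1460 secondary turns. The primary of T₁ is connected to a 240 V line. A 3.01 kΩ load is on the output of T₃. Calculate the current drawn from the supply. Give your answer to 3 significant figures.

Secondary of T₁: V = 240.00 × 1786/675 = 635.02 V.
Secondary of T₂: V = 635.02 × 1450/2419 = 380.65 V.
Secondary of T₃: V = 380.65 × 1460/735 = 756.11 V.
I_load = 756.11/3010 = 0.25120 A, so P_out = 756.11 × 0.25120 = 189.94 W.
All ideal ⇒ P_in = P_out, so I_supply = 189.94/240 = 0.791 A.

I_supply ≈ 0.791 A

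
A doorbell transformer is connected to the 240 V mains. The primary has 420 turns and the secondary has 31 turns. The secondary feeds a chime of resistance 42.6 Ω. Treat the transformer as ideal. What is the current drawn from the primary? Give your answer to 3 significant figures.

I_p ≈ 0.0307 A

V_s = V_p × N_s/N_p = 240 × 31/420 = 17.714 V.
I_s = V_s/R = 17.714/42.6 = 0.41583 A.
For an ideal transformer I_p N_p = I_s N_s, so I_p = 0.41583 × 31/420 = 0.0307 A.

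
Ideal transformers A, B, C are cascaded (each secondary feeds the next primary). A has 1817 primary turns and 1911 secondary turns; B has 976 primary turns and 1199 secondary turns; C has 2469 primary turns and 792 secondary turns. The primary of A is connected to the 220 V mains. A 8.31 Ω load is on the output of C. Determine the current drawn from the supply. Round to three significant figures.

I_supply ≈ 4.55 A

After A: V = 220.00 × 1911/1817 = 231.38 V.
After B: V = 231.38 × 1199/976 = 284.25 V.
After C: V = 284.25 × 792/2469 = 91.180 V.
I_load = 91.180/8.31 = 10.972 A, so P_out = 91.180 × 10.972 = 1000.5 W.
All ideal ⇒ P_in = P_out, so I_supply = 1000.5/220 = 4.55 A.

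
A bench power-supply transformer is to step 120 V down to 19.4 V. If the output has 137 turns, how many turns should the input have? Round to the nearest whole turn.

N_in = 847 turns

N_in/N_out = V_in/V_out, so N_in = 137 × 120/19.4 = 847.4 ≈ 847 turns.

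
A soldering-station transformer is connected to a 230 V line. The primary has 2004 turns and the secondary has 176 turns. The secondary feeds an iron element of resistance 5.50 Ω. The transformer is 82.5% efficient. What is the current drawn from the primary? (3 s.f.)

V_s = 230 × 176/2004 = 20.200 V.
I_s = V_s/R = 20.200/5.50 = 3.6727 A.
P_out = V_s I_s = 20.200 × 3.6727 = 74.186 W.
P_in = P_out/η = 74.186/0.825 = 89.923 W.
I_p = P_in/V_p = 89.923/230 = 0.391 A.

I_p ≈ 0.391 A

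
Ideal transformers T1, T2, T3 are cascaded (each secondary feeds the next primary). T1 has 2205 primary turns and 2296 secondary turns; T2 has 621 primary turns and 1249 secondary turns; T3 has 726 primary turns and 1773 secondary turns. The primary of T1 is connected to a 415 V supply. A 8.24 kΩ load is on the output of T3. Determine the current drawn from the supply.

I_supply ≈ 1.32 A

After T1: V = 415.00 × 2296/2205 = 432.13 V.
After T2: V = 432.13 × 1249/621 = 869.12 V.
After T3: V = 869.12 × 1773/726 = 2122.5 V.
I_load = 2122.5/8240 = 0.25759 A, so P_out = 2122.5 × 0.25759 = 546.74 W.
All ideal ⇒ P_in = P_out, so I_supply = 546.74/415 = 1.32 A.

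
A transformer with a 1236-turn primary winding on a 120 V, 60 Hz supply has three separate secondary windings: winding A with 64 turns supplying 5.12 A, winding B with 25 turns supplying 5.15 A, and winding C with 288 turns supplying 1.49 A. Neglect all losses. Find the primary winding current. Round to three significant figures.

V_A = 120 × 64/1236 = 6.2136 V; V_B = 120 × 25/1236 = 2.4272 V; V_C = 120 × 288/1236 = 27.961 V.
P_out = V_A I_A + V_B I_B + V_C I_C = 6.2136×5.12 + 2.4272×5.15 + 27.961×1.49 = 31.814 + 12.500 + 41.662 = 85.976 W.
Ideal ⇒ P_in = P_out, so I_p = P_out/V_p = 85.976/120 = 0.716 A.

I_p ≈ 0.716 A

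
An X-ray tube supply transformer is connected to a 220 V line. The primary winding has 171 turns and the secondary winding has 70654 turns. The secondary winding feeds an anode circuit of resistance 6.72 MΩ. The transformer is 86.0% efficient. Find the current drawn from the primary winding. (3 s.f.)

V_s = 220 × 70654/171 = 90900 V.
I_s = V_s/R = 90900/(6.72×10^6) = 0.013527 A.
P_out = V_s I_s = 90900 × 0.013527 = 1229.6 W.
P_in = P_out/η = 1229.6/0.860 = 1429.7 W.
I_p = P_in/V_p = 1429.7/220 = 6.50 A.

I_p ≈ 6.50 A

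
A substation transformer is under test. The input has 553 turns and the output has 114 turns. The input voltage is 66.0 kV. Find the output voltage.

V_out ≈ 13600 V

V_out/V_in = N_out/N_in, so V_out = 66000 × 114/553 = 13600 V.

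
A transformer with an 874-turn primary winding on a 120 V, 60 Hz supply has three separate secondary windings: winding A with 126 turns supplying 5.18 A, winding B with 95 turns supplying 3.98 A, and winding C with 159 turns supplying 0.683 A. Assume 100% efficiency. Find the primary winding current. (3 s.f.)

I_p ≈ 1.30 A

V_A = 120 × 126/874 = 17.300 V; V_B = 120 × 95/874 = 13.043 V; V_C = 120 × 159/874 = 21.831 V.
P_out = V_A I_A + V_B I_B + V_C I_C = 17.300×5.18 + 13.043×3.98 + 21.831×0.683 = 89.613 + 51.913 + 14.910 = 156.44 W.
Ideal ⇒ P_in = P_out, so I_p = P_out/V_p = 156.44/120 = 1.30 A.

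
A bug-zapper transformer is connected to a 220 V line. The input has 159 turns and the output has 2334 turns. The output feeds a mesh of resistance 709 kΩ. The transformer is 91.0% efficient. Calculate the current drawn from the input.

V_out = 220 × 2334/159 = 3229.4 V.
I_out = V_out/R = 3229.4/709000 = 0.0045549 A.
P_out = V_out I_out = 3229.4 × 0.0045549 = 14.710 W.
P_in = P_out/η = 14.710/0.910 = 16.165 W.
I_in = P_in/V_in = 16.165/220 = 0.0735 A.

I_in ≈ 0.0735 A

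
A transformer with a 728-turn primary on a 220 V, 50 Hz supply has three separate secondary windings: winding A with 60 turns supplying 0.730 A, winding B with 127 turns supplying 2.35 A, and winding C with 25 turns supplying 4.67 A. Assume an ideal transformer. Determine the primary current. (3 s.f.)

V_A = 220 × 60/728 = 18.132 V; V_B = 220 × 127/728 = 38.379 V; V_C = 220 × 25/728 = 7.5549 V.
P_out = V_A I_A + V_B I_B + V_C I_C = 18.132×0.730 + 38.379×2.35 + 7.5549×4.67 = 13.236 + 90.191 + 35.282 = 138.71 W.
Ideal ⇒ P_in = P_out, so I_p = P_out/V_p = 138.71/220 = 0.630 A.

I_p ≈ 0.630 A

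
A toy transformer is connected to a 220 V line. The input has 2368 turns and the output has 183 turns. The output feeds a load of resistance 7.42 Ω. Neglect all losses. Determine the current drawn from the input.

I_in ≈ 0.177 A

V_out = V_in × N_out/N_in = 220 × 183/2368 = 17.002 V.
I_out = V_out/R = 17.002/7.42 = 2.2913 A.
For an ideal transformer I_in N_in = I_out N_out, so I_in = 2.2913 × 183/2368 = 0.177 A.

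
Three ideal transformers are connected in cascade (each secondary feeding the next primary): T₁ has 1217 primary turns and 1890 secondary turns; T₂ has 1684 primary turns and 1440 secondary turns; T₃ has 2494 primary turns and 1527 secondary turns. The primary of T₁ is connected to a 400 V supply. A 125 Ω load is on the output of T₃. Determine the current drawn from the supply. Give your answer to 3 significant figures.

I_supply ≈ 2.12 A

After T₁: V = 400.00 × 1890/1217 = 621.20 V.
After T₂: V = 621.20 × 1440/1684 = 531.19 V.
After T₃: V = 531.19 × 1527/2494 = 325.23 V.
I_load = 325.23/125 = 2.6019 A, so P_out = 325.23 × 2.6019 = 846.21 W.
All ideal ⇒ P_in = P_out, so I_supply = 846.21/400 = 2.12 A.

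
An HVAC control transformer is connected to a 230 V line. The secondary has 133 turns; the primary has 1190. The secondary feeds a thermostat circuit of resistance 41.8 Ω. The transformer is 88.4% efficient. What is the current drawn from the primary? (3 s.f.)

I_p ≈ 0.0778 A

V_s = 230 × 133/1190 = 25.706 V.
I_s = V_s/R = 25.706/41.8 = 0.61497 A.
P_out = V_s I_s = 25.706 × 0.61497 = 15.808 W.
P_in = P_out/η = 15.808/0.884 = 17.883 W.
I_p = P_in/V_p = 17.883/230 = 0.0778 A.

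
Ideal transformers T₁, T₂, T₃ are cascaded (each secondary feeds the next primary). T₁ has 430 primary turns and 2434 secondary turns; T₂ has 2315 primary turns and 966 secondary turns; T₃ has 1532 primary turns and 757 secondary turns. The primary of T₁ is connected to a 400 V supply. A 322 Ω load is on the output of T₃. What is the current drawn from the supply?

I_supply ≈ 1.69 A

Secondary of T₁: V = 400.00 × 2434/430 = 2264.2 V.
Secondary of T₂: V = 2264.2 × 966/2315 = 944.80 V.
Secondary of T₃: V = 944.80 × 757/1532 = 466.85 V.
I_load = 466.85/322 = 1.4498 A, so P_out = 466.85 × 1.4498 = 676.85 W.
All ideal ⇒ P_in = P_out, so I_supply = 676.85/400 = 1.69 A.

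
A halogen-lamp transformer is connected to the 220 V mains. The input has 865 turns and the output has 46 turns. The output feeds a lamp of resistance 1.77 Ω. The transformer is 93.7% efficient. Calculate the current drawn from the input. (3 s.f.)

V_out = 220 × 46/865 = 11.699 V.
I_out = V_out/R = 11.699/1.77 = 6.6098 A.
P_out = V_out I_out = 11.699 × 6.6098 = 77.331 W.
P_in = P_out/η = 77.331/0.937 = 82.531 W.
I_in = P_in/V_in = 82.531/220 = 0.375 A.

I_in ≈ 0.375 A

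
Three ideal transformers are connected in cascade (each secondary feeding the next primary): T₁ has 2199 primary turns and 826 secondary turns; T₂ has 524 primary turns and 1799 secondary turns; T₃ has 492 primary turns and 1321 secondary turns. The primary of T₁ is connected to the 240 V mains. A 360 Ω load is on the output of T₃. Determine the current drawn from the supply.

I_supply ≈ 7.99 A

Secondary of T₁: V = 240.00 × 826/2199 = 90.150 V.
Secondary of T₂: V = 90.150 × 1799/524 = 309.50 V.
Secondary of T₃: V = 309.50 × 1321/492 = 831.01 V.
I_load = 831.01/360 = 2.3083 A, so P_out = 831.01 × 2.3083 = 1918.2 W.
All ideal ⇒ P_in = P_out, so I_supply = 1918.2/240 = 7.99 A.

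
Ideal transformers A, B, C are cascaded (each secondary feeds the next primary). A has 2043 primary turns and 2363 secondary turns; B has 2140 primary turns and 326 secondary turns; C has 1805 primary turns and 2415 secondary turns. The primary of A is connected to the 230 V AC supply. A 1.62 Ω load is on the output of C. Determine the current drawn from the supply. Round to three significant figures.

Secondary of A: V = 230.00 × 2363/2043 = 266.03 V.
Secondary of B: V = 266.03 × 326/2140 = 40.525 V.
Secondary of C: V = 40.525 × 2415/1805 = 54.221 V.
I_load = 54.221/1.62 = 33.470 A, so P_out = 54.221 × 33.470 = 1814.8 W.
All ideal ⇒ P_in = P_out, so I_supply = 1814.8/230 = 7.89 A.

I_supply ≈ 7.89 A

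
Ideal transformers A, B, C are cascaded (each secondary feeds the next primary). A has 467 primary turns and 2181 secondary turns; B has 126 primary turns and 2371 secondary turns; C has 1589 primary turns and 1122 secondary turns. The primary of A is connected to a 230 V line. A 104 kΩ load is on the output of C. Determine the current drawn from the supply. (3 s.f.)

I_supply ≈ 8.52 A

Secondary of A: V = 230.00 × 2181/467 = 1074.2 V.
Secondary of B: V = 1074.2 × 2371/126 = 20213 V.
Secondary of C: V = 20213 × 1122/1589 = 14272 V.
I_load = 14272/104000 = 0.13723 A, so P_out = 14272 × 0.13723 = 1958.7 W.
All ideal ⇒ P_in = P_out, so I_supply = 1958.7/230 = 8.52 A.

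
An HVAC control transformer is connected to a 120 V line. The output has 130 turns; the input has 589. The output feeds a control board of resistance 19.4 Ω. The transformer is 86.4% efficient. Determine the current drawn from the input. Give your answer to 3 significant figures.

V_out = 120 × 130/589 = 26.486 V.
I_out = V_out/R = 26.486/19.4 = 1.3652 A.
P_out = V_out I_out = 26.486 × 1.3652 = 36.159 W.
P_in = P_out/η = 36.159/0.864 = 41.851 W.
I_in = P_in/V_in = 41.851/120 = 0.349 A.

I_in ≈ 0.349 A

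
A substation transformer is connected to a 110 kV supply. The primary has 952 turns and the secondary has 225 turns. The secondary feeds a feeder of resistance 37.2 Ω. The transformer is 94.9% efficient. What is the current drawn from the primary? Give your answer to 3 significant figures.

I_p ≈ 174 A

V_s = 110000 × 225/952 = 25998 V.
I_s = V_s/R = 25998/37.2 = 698.87 A.
P_out = V_s I_s = 25998 × 698.87 = 1.8169×10^7 W.
P_in = P_out/η = 1.8169×10^7/0.949 = 1.9146×10^7 W.
I_p = P_in/V_p = 1.9146×10^7/110000 = 174 A.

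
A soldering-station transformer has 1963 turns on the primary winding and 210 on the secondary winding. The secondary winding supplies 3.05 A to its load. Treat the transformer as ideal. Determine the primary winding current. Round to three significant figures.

I_p ≈ 0.326 A

For an ideal transformer I_p/I_s = N_s/N_p, so I_p = 3.05 × 210/1963 = 0.326 A.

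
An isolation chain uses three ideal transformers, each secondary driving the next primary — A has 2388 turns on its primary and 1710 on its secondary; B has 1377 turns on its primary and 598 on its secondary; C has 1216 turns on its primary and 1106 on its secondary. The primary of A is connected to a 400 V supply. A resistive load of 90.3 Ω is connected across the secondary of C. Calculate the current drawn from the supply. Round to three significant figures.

I_supply ≈ 0.354 A

After A: V = 400.00 × 1710/2388 = 286.43 V.
After B: V = 286.43 × 598/1377 = 124.39 V.
After C: V = 124.39 × 1106/1216 = 113.14 V.
I_load = 113.14/90.3 = 1.2529 A, so P_out = 113.14 × 1.2529 = 141.75 W.
All ideal ⇒ P_in = P_out, so I_supply = 141.75/400 = 0.354 A.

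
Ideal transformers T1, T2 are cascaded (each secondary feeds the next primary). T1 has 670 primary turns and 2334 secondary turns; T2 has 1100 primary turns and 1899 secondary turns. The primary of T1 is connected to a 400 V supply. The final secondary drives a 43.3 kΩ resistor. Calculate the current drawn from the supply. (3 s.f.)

I_supply ≈ 0.334 A

After T1: V = 400.00 × 2334/670 = 1393.4 V.
After T2: V = 1393.4 × 1899/1100 = 2405.6 V.
I_load = 2405.6/43300 = 0.055556 A, so P_out = 2405.6 × 0.055556 = 133.64 W.
All ideal ⇒ P_in = P_out, so I_supply = 133.64/400 = 0.334 A.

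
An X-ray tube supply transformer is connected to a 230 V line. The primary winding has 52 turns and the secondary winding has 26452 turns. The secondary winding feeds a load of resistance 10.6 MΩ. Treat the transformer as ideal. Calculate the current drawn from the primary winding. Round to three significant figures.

V_s = V_p × N_s/N_p = 230 × 26452/52 = 117000 V.
I_s = V_s/R = 117000/(1.06×10^7) = 0.011038 A.
For an ideal transformer I_p N_p = I_s N_s, so I_p = 0.011038 × 26452/52 = 5.61 A.

I_p ≈ 5.61 A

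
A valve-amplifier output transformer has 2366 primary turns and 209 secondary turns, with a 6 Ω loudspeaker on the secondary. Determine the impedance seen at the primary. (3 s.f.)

Z_p ≈ 769 Ω

Z_p = (N_p/N_s)² × Z_s = (2366/209)² × 6 = 769 Ω.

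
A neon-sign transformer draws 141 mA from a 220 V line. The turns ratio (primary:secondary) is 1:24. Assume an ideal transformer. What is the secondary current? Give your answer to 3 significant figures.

I_s/I_p = N_p/N_s, so I_s = 0.141 × 1/24 = 0.00587 A.

I_s ≈ 0.00587 A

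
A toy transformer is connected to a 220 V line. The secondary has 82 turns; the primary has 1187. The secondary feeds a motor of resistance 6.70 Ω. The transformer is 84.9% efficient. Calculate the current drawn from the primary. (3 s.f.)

V_s = 220 × 82/1187 = 15.198 V.
I_s = V_s/R = 15.198/6.70 = 2.2684 A.
P_out = V_s I_s = 15.198 × 2.2684 = 34.474 W.
P_in = P_out/η = 34.474/0.849 = 40.606 W.
I_p = P_in/V_p = 40.606/220 = 0.185 A.

I_p ≈ 0.185 A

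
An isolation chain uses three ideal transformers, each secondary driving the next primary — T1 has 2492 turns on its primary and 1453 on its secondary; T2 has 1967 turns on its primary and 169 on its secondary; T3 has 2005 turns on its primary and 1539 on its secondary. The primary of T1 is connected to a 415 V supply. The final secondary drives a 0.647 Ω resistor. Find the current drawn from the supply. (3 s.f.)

I_supply ≈ 0.948 A

After T1: V = 415.00 × 1453/2492 = 241.97 V.
After T2: V = 241.97 × 169/1967 = 20.790 V.
After T3: V = 20.790 × 1539/2005 = 15.958 V.
I_load = 15.958/0.647 = 24.664 A, so P_out = 15.958 × 24.664 = 393.59 W.
All ideal ⇒ P_in = P_out, so I_supply = 393.59/415 = 0.948 A.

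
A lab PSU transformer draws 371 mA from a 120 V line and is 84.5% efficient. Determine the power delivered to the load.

P_in = V_p I_p = 120 × 0.371 = 44.520 W.
P_out = η P_in = 0.845 × 44.520 = 37.6 W.

P_out ≈ 37.6 W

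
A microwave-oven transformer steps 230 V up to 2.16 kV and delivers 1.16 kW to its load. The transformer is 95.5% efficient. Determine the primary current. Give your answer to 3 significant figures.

P_in = P_out/η = 1160/0.955 = 1214.7 W.
I_p = P_in/V_p = 1214.7/230 = 5.28 A.

I_p ≈ 5.28 A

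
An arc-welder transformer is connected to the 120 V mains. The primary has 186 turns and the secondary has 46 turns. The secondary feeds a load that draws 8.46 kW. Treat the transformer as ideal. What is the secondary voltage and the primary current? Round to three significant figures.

V_s = V_p × N_s/N_p = 120 × 46/186 = 29.677 V.
I_s = P/V_s = 8460/29.677 = 285.07 A.
I_p = I_s × N_s/N_p = 285.07 × 46/186 = 70.5 A.

V_s ≈ 29.7 V, I_p ≈ 70.5 A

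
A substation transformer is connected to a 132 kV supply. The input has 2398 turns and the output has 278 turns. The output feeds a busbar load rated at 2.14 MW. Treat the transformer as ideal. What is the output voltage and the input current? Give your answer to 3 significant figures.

V_out ≈ 15300 V, I_in ≈ 16.2 A

V_out = V_in × N_out/N_in = 132000 × 278/2398 = 15303 V.
I_out = P/V_out = 2.14×10^6/15303 = 139.84 A.
I_in = I_out × N_out/N_in = 139.84 × 278/2398 = 16.2 A.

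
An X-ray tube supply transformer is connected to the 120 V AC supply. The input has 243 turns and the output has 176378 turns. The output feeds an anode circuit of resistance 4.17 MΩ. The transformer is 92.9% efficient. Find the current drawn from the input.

V_out = 120 × 176378/243 = 87100 V.
I_out = V_out/R = 87100/(4.17×10^6) = 0.020887 A.
P_out = V_out I_out = 87100 × 0.020887 = 1819.3 W.
P_in = P_out/η = 1819.3/0.929 = 1958.3 W.
I_in = P_in/V_in = 1958.3/120 = 16.3 A.

I_in ≈ 16.3 A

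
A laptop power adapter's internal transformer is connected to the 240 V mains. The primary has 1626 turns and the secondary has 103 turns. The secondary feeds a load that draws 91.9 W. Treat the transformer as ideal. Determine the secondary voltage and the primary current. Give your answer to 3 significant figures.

V_s = V_p × N_s/N_p = 240 × 103/1626 = 15.203 V.
I_s = P/V_s = 91.9/15.203 = 6.0449 A.
I_p = I_s × N_s/N_p = 6.0449 × 103/1626 = 0.383 A.

V_s ≈ 15.2 V, I_p ≈ 0.383 A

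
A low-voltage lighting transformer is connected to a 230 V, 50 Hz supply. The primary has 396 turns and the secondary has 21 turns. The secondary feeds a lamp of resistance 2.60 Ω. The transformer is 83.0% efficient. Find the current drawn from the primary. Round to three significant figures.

I_p ≈ 0.300 A

V_s = 230 × 21/396 = 12.197 V.
I_s = V_s/R = 12.197/2.60 = 4.6911 A.
P_out = V_s I_s = 12.197 × 4.6911 = 57.218 W.
P_in = P_out/η = 57.218/0.830 = 68.937 W.
I_p = P_in/V_p = 68.937/230 = 0.300 A.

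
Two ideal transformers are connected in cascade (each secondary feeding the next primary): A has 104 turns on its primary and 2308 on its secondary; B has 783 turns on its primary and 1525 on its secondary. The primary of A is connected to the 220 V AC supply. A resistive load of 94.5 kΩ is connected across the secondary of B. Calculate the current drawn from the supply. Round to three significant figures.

I_supply ≈ 4.35 A

Secondary of A: V = 220.00 × 2308/104 = 4882.3 V.
Secondary of B: V = 4882.3 × 1525/783 = 9509.0 V.
I_load = 9509.0/94500 = 0.10062 A, so P_out = 9509.0 × 0.10062 = 956.83 W.
All ideal ⇒ P_in = P_out, so I_supply = 956.83/220 = 4.35 A.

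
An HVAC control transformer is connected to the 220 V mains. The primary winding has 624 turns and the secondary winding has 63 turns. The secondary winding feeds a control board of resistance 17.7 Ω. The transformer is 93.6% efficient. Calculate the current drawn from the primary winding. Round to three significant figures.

V_s = 220 × 63/624 = 22.212 V.
I_s = V_s/R = 22.212/17.7 = 1.2549 A.
P_out = V_s I_s = 22.212 × 1.2549 = 27.873 W.
P_in = P_out/η = 27.873/0.936 = 29.779 W.
I_p = P_in/V_p = 29.779/220 = 0.135 A.

I_p ≈ 0.135 A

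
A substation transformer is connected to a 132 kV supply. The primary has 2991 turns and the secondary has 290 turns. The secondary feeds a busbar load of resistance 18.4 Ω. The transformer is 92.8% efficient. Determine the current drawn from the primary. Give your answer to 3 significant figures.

V_s = 132000 × 290/2991 = 12798 V.
I_s = V_s/R = 12798/18.4 = 695.56 A.
P_out = V_s I_s = 12798 × 695.56 = 8.9021×10^6 W.
P_in = P_out/η = 8.9021×10^6/0.928 = 9.5928×10^6 W.
I_p = P_in/V_p = 9.5928×10^6/132000 = 72.7 A.

I_p ≈ 72.7 A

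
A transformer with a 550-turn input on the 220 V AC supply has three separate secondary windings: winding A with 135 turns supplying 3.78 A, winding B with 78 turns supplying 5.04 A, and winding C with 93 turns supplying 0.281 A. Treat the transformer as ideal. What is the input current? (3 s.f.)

I_in ≈ 1.69 A

V_A = 220 × 135/550 = 54.000 V; V_B = 220 × 78/550 = 31.200 V; V_C = 220 × 93/550 = 37.200 V.
P_out = V_A I_A + V_B I_B + V_C I_C = 54.000×3.78 + 31.200×5.04 + 37.200×0.281 = 204.12 + 157.25 + 10.453 = 371.82 W.
Ideal ⇒ P_in = P_out, so I_in = P_out/V_in = 371.82/220 = 1.69 A.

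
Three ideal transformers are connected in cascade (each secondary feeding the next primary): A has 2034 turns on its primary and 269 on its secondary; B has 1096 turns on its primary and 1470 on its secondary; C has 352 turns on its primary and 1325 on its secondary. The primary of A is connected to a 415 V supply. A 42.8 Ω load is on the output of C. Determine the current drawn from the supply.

I_supply ≈ 4.32 A

Secondary of A: V = 415.00 × 269/2034 = 54.884 V.
Secondary of B: V = 54.884 × 1470/1096 = 73.613 V.
Secondary of C: V = 73.613 × 1325/352 = 277.10 V.
I_load = 277.10/42.8 = 6.4742 A, so P_out = 277.10 × 6.4742 = 1794.0 W.
All ideal ⇒ P_in = P_out, so I_supply = 1794.0/415 = 4.32 A.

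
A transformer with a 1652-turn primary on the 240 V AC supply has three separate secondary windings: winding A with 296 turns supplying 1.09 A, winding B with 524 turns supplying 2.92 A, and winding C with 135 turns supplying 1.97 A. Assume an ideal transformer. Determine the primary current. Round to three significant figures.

I_p ≈ 1.28 A

V_A = 240 × 296/1652 = 43.002 V; V_B = 240 × 524/1652 = 76.126 V; V_C = 240 × 135/1652 = 19.613 V.
P_out = V_A I_A + V_B I_B + V_C I_C = 43.002×1.09 + 76.126×2.92 + 19.613×1.97 = 46.873 + 222.29 + 38.637 = 307.80 W.
Ideal ⇒ P_in = P_out, so I_p = P_out/V_p = 307.80/240 = 1.28 A.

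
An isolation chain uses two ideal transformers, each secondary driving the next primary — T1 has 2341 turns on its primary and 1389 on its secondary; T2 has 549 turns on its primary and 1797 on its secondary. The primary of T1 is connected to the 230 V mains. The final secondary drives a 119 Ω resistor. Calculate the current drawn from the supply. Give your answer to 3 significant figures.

After T1: V = 230.00 × 1389/2341 = 136.47 V.
After T2: V = 136.47 × 1797/549 = 446.69 V.
I_load = 446.69/119 = 3.7537 A, so P_out = 446.69 × 3.7537 = 1676.7 W.
All ideal ⇒ P_in = P_out, so I_supply = 1676.7/230 = 7.29 A.

I_supply ≈ 7.29 A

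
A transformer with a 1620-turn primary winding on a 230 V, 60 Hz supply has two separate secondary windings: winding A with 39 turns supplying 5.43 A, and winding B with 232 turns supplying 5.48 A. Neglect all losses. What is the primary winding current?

I_p ≈ 0.916 A

V_A = 230 × 39/1620 = 5.5370 V; V_B = 230 × 232/1620 = 32.938 V.
P_out = V_A I_A + V_B I_B = 5.5370×5.43 + 32.938×5.48 = 30.066 + 180.50 = 210.57 W.
Ideal ⇒ P_in = P_out, so I_p = P_out/V_p = 210.57/230 = 0.916 A.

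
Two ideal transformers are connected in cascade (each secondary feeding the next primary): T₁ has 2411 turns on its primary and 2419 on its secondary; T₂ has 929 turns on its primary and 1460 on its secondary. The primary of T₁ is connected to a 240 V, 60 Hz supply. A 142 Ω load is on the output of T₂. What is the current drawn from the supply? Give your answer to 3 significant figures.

I_supply ≈ 4.20 A

Secondary of T₁: V = 240.00 × 2419/2411 = 240.80 V.
Secondary of T₂: V = 240.80 × 1460/929 = 378.43 V.
I_load = 378.43/142 = 2.6650 A, so P_out = 378.43 × 2.6650 = 1008.5 W.
All ideal ⇒ P_in = P_out, so I_supply = 1008.5/240 = 4.20 A.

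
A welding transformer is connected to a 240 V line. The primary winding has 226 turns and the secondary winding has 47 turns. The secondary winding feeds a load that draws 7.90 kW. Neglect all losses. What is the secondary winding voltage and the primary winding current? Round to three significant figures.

V_s ≈ 49.9 V, I_p ≈ 32.9 A

V_s = V_p × N_s/N_p = 240 × 47/226 = 49.912 V.
I_s = P/V_s = 7900/49.912 = 158.28 A.
I_p = I_s × N_s/N_p = 158.28 × 47/226 = 32.9 A.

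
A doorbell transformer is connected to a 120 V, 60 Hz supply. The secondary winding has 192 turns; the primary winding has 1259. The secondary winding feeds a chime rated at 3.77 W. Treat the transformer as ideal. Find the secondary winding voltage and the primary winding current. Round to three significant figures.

V_s ≈ 18.3 V, I_p ≈ 0.0314 A

V_s = V_p × N_s/N_p = 120 × 192/1259 = 18.300 V.
I_s = P/V_s = 3.77/18.300 = 0.20601 A.
I_p = I_s × N_s/N_p = 0.20601 × 192/1259 = 0.0314 A.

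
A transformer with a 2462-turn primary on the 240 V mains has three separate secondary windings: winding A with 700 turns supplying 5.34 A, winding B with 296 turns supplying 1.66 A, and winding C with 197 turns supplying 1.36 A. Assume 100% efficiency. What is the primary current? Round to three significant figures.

V_A = 240 × 700/2462 = 68.237 V; V_B = 240 × 296/2462 = 28.855 V; V_C = 240 × 197/2462 = 19.204 V.
P_out = V_A I_A + V_B I_B + V_C I_C = 68.237×5.34 + 28.855×1.66 + 19.204×1.36 = 364.39 + 47.899 + 26.117 = 438.40 W.
Ideal ⇒ P_in = P_out, so I_p = P_out/V_p = 438.40/240 = 1.83 A.

I_p ≈ 1.83 A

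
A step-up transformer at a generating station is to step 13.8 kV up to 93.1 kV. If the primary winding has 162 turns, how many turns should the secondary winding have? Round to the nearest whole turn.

N_s/N_p = V_s/V_p, so N_s = 162 × 93100/13800 = 1092.9 ≈ 1093 turns.

N_s = 1093 turns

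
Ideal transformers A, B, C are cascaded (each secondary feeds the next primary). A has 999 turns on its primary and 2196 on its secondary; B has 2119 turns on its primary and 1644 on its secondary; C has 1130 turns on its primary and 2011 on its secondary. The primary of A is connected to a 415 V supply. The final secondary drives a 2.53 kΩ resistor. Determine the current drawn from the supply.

After A: V = 415.00 × 2196/999 = 912.25 V.
After B: V = 912.25 × 1644/2119 = 707.76 V.
After C: V = 707.76 × 2011/1130 = 1259.6 V.
I_load = 1259.6/2530 = 0.49785 A, so P_out = 1259.6 × 0.49785 = 627.07 W.
All ideal ⇒ P_in = P_out, so I_supply = 627.07/415 = 1.51 A.

I_supply ≈ 1.51 A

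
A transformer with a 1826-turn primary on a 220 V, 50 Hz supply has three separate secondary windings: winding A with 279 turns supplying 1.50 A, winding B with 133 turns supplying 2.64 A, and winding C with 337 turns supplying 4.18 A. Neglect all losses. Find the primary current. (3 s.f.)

V_A = 220 × 279/1826 = 33.614 V; V_B = 220 × 133/1826 = 16.024 V; V_C = 220 × 337/1826 = 40.602 V.
P_out = V_A I_A + V_B I_B + V_C I_C = 33.614×1.50 + 16.024×2.64 + 40.602×4.18 = 50.422 + 42.304 + 169.72 = 262.44 W.
Ideal ⇒ P_in = P_out, so I_p = P_out/V_p = 262.44/220 = 1.19 A.

I_p ≈ 1.19 A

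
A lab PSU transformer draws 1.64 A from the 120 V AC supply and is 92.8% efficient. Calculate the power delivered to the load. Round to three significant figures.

P_out ≈ 183 W

P_in = V_p I_p = 120 × 1.64 = 196.80 W.
P_out = η P_in = 0.928 × 196.80 = 183 W.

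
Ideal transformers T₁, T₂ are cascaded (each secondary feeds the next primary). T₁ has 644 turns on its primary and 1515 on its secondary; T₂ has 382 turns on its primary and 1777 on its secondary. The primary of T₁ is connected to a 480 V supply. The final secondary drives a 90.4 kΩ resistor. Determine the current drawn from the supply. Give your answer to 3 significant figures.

I_supply ≈ 0.636 A

After T₁: V = 480.00 × 1515/644 = 1129.2 V.
After T₂: V = 1129.2 × 1777/382 = 5252.8 V.
I_load = 5252.8/90400 = 0.058106 A, so P_out = 5252.8 × 0.058106 = 305.22 W.
All ideal ⇒ P_in = P_out, so I_supply = 305.22/480 = 0.636 A.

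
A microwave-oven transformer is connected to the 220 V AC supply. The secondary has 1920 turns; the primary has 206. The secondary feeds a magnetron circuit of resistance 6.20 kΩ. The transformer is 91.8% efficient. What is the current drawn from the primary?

V_s = 220 × 1920/206 = 2050.5 V.
I_s = V_s/R = 2050.5/6200 = 0.33072 A.
P_out = V_s I_s = 2050.5 × 0.33072 = 678.14 W.
P_in = P_out/η = 678.14/0.918 = 738.72 W.
I_p = P_in/V_p = 738.72/220 = 3.36 A.

I_p ≈ 3.36 A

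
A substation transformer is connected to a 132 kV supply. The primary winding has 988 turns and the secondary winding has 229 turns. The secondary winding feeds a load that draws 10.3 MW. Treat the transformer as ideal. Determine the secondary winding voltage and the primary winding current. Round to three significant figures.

V_s = V_p × N_s/N_p = 132000 × 229/988 = 30595 V.
I_s = P/V_s = 1.03×10^7/30595 = 336.65 A.
I_p = I_s × N_s/N_p = 336.65 × 229/988 = 78.0 A.

V_s ≈ 30600 V, I_p ≈ 78.0 A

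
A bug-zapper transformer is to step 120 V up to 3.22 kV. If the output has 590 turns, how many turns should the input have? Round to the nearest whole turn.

N_in/N_out = V_in/V_out, so N_in = 590 × 120/3220 = 22.0 ≈ 22 turns.

N_in = 22 turns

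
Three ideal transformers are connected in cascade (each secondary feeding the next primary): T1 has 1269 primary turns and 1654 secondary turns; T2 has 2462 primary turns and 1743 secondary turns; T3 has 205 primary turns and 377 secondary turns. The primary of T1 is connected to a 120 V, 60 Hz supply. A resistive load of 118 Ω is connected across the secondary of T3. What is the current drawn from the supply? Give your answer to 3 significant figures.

I_supply ≈ 2.93 A

After T1: V = 120.00 × 1654/1269 = 156.41 V.
After T2: V = 156.41 × 1743/2462 = 110.73 V.
After T3: V = 110.73 × 377/205 = 203.63 V.
I_load = 203.63/118 = 1.7257 A, so P_out = 203.63 × 1.7257 = 351.42 W.
All ideal ⇒ P_in = P_out, so I_supply = 351.42/120 = 2.93 A.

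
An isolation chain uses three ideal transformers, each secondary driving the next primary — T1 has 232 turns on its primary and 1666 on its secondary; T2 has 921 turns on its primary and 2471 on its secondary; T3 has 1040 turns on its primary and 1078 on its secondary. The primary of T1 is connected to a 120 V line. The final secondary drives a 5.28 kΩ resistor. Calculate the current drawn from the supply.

I_supply ≈ 9.06 A

After T1: V = 120.00 × 1666/232 = 861.72 V.
After T2: V = 861.72 × 2471/921 = 2312.0 V.
After T3: V = 2312.0 × 1078/1040 = 2396.4 V.
I_load = 2396.4/5280 = 0.45387 A, so P_out = 2396.4 × 0.45387 = 1087.7 W.
All ideal ⇒ P_in = P_out, so I_supply = 1087.7/120 = 9.06 A.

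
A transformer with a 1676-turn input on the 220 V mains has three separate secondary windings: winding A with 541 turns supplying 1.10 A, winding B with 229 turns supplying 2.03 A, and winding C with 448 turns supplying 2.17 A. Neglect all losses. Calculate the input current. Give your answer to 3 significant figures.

V_A = 220 × 541/1676 = 71.014 V; V_B = 220 × 229/1676 = 30.060 V; V_C = 220 × 448/1676 = 58.807 V.
P_out = V_A I_A + V_B I_B + V_C I_C = 71.014×1.10 + 30.060×2.03 + 58.807×2.17 = 78.116 + 61.021 + 127.61 = 266.75 W.
Ideal ⇒ P_in = P_out, so I_in = P_out/V_in = 266.75/220 = 1.21 A.

I_in ≈ 1.21 A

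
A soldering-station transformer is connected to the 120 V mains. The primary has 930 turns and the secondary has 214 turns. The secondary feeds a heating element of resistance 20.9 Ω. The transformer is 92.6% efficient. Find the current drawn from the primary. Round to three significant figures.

I_p ≈ 0.328 A

V_s = 120 × 214/930 = 27.613 V.
I_s = V_s/R = 27.613/20.9 = 1.3212 A.
P_out = V_s I_s = 27.613 × 1.3212 = 36.482 W.
P_in = P_out/η = 36.482/0.926 = 39.397 W.
I_p = P_in/V_p = 39.397/120 = 0.328 A.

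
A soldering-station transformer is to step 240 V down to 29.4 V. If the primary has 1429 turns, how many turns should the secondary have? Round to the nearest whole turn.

N_s/N_p = V_s/V_p, so N_s = 1429 × 29.4/240 = 175.1 ≈ 175 turns.

N_s = 175 turns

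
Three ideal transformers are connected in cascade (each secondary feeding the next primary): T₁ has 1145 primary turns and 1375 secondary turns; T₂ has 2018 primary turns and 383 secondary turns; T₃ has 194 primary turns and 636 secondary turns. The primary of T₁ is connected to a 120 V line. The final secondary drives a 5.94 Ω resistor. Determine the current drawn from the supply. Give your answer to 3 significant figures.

After T₁: V = 120.00 × 1375/1145 = 144.10 V.
After T₂: V = 144.10 × 383/2018 = 27.350 V.
After T₃: V = 27.350 × 636/194 = 89.663 V.
I_load = 89.663/5.94 = 15.095 A, so P_out = 89.663 × 15.095 = 1353.4 W.
All ideal ⇒ P_in = P_out, so I_supply = 1353.4/120 = 11.3 A.

I_supply ≈ 11.3 A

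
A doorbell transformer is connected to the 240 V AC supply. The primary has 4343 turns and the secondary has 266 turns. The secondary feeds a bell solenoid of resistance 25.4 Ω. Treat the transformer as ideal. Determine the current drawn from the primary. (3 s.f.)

V_s = V_p × N_s/N_p = 240 × 266/4343 = 14.700 V.
I_s = V_s/R = 14.700/25.4 = 0.57872 A.
For an ideal transformer I_p N_p = I_s N_s, so I_p = 0.57872 × 266/4343 = 0.0354 A.

I_p ≈ 0.0354 A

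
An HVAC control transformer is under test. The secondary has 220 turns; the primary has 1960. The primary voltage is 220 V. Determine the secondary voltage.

V_s/V_p = N_s/N_p, so V_s = 220 × 220/1960 = 24.7 V.

V_s ≈ 24.7 V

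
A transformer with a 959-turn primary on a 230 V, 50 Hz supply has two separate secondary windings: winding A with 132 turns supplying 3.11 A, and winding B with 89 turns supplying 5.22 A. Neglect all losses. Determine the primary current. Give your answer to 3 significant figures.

I_p ≈ 0.913 A

V_A = 230 × 132/959 = 31.658 V; V_B = 230 × 89/959 = 21.345 V.
P_out = V_A I_A + V_B I_B = 31.658×3.11 + 21.345×5.22 = 98.456 + 111.42 = 209.88 W.
Ideal ⇒ P_in = P_out, so I_p = P_out/V_p = 209.88/230 = 0.913 A.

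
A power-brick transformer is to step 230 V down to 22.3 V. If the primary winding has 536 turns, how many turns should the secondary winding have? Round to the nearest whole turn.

N_s = 52 turns

N_s/N_p = V_s/V_p, so N_s = 536 × 22.3/230 = 52.0 ≈ 52 turns.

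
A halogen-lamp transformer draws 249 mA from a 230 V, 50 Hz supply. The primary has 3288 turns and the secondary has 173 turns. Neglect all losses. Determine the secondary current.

I_s ≈ 4.73 A

I_s/I_p = N_p/N_s, so I_s = 0.249 × 3288/173 = 4.73 A.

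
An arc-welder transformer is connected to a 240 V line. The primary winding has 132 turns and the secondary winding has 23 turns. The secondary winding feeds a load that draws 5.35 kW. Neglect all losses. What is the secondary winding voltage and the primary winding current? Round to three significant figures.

V_s ≈ 41.8 V, I_p ≈ 22.3 A

V_s = V_p × N_s/N_p = 240 × 23/132 = 41.818 V.
I_s = P/V_s = 5350/41.818 = 127.93 A.
I_p = I_s × N_s/N_p = 127.93 × 23/132 = 22.3 A.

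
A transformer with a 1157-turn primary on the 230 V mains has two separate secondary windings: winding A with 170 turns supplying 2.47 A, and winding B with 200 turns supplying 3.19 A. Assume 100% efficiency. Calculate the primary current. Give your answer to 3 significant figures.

V_A = 230 × 170/1157 = 33.794 V; V_B = 230 × 200/1157 = 39.758 V.
P_out = V_A I_A + V_B I_B = 33.794×2.47 + 39.758×3.19 = 83.472 + 126.83 = 210.30 W.
Ideal ⇒ P_in = P_out, so I_p = P_out/V_p = 210.30/230 = 0.914 A.

I_p ≈ 0.914 A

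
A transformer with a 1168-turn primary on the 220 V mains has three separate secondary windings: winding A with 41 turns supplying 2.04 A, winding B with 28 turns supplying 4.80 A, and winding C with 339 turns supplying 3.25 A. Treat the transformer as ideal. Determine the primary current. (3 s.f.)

V_A = 220 × 41/1168 = 7.7226 V; V_B = 220 × 28/1168 = 5.2740 V; V_C = 220 × 339/1168 = 63.853 V.
P_out = V_A I_A + V_B I_B + V_C I_C = 7.7226×2.04 + 5.2740×4.80 + 63.853×3.25 = 15.754 + 25.315 + 207.52 = 248.59 W.
Ideal ⇒ P_in = P_out, so I_p = P_out/V_p = 248.59/220 = 1.13 A.

I_p ≈ 1.13 A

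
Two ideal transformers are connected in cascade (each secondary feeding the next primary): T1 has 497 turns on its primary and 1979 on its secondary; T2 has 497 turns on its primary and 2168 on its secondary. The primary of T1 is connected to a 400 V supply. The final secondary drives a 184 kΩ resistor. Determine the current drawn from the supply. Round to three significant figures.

Secondary of T1: V = 400.00 × 1979/497 = 1592.8 V.
Secondary of T2: V = 1592.8 × 2168/497 = 6947.9 V.
I_load = 6947.9/184000 = 0.037760 A, so P_out = 6947.9 × 0.037760 = 262.35 W.
All ideal ⇒ P_in = P_out, so I_supply = 262.35/400 = 0.656 A.

I_supply ≈ 0.656 A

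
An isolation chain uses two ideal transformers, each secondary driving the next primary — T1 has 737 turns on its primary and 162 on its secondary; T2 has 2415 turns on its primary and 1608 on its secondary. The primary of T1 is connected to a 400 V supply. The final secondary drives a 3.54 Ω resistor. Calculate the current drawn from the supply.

I_supply ≈ 2.42 A

Secondary of T1: V = 400.00 × 162/737 = 87.924 V.
Secondary of T2: V = 87.924 × 1608/2415 = 58.543 V.
I_load = 58.543/3.54 = 16.538 A, so P_out = 58.543 × 16.538 = 968.17 W.
All ideal ⇒ P_in = P_out, so I_supply = 968.17/400 = 2.42 A.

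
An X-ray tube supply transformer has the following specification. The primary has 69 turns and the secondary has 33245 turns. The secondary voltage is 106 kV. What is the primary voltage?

V_p/V_s = N_p/N_s, so V_p = 106000 × 69/33245 = 220 V.

V_p ≈ 220 V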